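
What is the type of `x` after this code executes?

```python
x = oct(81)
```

oct() returns str representation

str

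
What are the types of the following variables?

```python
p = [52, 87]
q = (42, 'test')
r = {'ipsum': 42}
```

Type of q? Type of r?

q is assigned a tuple (parenthesized, comma-separated values); r is assigned a dict literal ({key: value})

tuple, dict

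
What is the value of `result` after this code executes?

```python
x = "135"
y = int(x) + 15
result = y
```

x = '135'; y = 150; result = 150

150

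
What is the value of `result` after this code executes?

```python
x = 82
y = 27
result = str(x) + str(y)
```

x = 82; y = 27; result = '8227'

'8227'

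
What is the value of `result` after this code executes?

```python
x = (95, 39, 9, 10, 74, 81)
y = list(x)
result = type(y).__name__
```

x is tuple; y is list; result = 'list'

'list'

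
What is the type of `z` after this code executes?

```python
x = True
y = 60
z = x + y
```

bool + int = int (bool is subclass of int)

int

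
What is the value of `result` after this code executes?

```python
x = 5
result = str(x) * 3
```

x = 5; result = '555'

'555'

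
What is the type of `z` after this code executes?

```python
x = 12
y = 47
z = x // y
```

int // int = int

int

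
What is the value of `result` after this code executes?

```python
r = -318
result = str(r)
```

r = -318; result = '-318'

'-318'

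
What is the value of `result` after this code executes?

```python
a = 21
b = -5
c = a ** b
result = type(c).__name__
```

a is int; b is int; c is float; result = 'float'

'float'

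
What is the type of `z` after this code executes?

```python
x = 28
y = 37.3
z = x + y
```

int + float = float

float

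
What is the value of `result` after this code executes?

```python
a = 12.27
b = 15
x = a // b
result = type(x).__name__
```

a is float; b is int; x is float; result = 'float'

'float'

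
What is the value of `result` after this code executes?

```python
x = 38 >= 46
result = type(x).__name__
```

x is bool; result = 'bool'

'bool'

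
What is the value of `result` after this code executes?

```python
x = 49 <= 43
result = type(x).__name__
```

x is bool; result = 'bool'

'bool'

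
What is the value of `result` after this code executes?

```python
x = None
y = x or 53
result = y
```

x = None; y = 53; result = 53

53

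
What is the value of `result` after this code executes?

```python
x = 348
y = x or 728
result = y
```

x = 348; y = 348; result = 348

348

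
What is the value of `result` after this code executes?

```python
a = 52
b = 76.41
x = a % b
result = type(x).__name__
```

a is int; b is float; x is float; result = 'float'

'float'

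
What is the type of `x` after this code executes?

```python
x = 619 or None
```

'or' returns first truthy value

int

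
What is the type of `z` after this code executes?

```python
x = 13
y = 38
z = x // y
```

int // int = int

int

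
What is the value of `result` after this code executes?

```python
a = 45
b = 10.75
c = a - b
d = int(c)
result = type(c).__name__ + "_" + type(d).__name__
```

a is int; b is float; c is float; d is int; result = 'float_int'

'float_int'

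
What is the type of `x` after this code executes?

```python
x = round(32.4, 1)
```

round() with decimal places returns float

float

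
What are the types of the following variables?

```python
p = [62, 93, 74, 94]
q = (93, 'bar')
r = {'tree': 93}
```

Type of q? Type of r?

q is assigned a tuple (parenthesized, comma-separated values); r is assigned a dict literal ({key: value})

tuple, dict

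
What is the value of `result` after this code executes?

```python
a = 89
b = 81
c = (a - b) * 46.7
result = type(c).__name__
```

a is int; b is int; c is float; result = 'float'

'float'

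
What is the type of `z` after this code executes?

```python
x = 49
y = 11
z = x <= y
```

Comparison returns bool

bool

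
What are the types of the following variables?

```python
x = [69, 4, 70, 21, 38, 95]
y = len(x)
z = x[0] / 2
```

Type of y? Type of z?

len() returns int; int / int = float

int, float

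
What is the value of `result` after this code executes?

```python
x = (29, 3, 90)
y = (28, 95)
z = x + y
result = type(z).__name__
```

x is tuple; y is tuple; z is tuple; result = 'tuple'

'tuple'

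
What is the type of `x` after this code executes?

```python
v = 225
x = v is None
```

'is' comparison returns bool

bool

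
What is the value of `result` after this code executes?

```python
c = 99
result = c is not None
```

c = 99; result = True

True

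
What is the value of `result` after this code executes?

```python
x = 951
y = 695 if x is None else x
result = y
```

x = 951; y = 951; result = 951

951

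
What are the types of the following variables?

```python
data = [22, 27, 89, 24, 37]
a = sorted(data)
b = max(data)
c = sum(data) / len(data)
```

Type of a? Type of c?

sorted() returns list; int / int = float

list, float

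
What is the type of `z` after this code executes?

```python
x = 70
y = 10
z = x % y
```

int % int = int

int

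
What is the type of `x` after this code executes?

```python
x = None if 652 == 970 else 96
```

652 == 970 is False, so the else branch is taken

int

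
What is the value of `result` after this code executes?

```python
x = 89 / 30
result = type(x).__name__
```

x is float; result = 'float'

'float'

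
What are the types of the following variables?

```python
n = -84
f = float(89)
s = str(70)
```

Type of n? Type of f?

n is assigned a bare integer (no decimal point), so it is an int; f is assigned the result of calling float(), which returns a float

int, float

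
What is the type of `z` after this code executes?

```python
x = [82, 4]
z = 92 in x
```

'in' operator returns bool

bool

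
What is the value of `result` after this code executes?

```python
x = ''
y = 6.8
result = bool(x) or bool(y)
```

x = ''; y = 6.8; result = True

True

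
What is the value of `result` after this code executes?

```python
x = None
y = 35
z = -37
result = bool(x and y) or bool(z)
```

x = None; y = 35; z = -37; result = True

True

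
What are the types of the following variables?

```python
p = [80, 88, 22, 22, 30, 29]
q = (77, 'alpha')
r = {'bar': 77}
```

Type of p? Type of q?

p is assigned a list literal (square brackets); q is assigned a tuple (parenthesized, comma-separated values)

list, tuple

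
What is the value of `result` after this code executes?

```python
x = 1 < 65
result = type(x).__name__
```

x is bool; result = 'bool'

'bool'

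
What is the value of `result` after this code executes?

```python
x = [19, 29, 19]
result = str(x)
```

x = [19, 29, 19]; result = '[19, 29, 19]'

'[19, 29, 19]'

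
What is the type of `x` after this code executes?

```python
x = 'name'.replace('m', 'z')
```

str.replace() returns str

str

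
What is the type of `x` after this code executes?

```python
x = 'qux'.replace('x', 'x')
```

str.replace() returns str

str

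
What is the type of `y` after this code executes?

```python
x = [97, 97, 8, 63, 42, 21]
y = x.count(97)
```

list.count() returns int

int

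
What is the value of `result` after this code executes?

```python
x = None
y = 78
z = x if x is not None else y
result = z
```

x = None; y = 78; z = 78; result = 78

78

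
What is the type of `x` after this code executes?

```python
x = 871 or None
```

'or' returns first truthy value

int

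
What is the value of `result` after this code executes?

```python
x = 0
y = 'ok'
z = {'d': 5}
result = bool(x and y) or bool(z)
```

x = 0; y = 'ok'; z = {'d': 5}; result = True

True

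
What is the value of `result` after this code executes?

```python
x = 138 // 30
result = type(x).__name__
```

x is int; result = 'int'

'int'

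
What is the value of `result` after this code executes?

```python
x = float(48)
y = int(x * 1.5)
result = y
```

x = 48.0; y = 72; result = 72

72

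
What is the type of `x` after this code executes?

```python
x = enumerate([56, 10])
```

enumerate() returns an enumerate object

enumerate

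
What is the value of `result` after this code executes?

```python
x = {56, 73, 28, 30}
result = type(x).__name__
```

x is set; result = 'set'

'set'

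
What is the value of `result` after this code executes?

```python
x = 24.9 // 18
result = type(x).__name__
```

x is float; result = 'float'

'float'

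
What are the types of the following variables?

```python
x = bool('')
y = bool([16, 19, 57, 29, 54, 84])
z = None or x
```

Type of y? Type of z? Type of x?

bool() returns bool; None or bool returns the bool; bool() returns bool

bool, bool, bool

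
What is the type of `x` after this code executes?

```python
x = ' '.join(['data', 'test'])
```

str.join() returns str

str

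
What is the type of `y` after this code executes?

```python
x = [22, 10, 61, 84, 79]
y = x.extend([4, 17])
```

list.extend() returns None

NoneType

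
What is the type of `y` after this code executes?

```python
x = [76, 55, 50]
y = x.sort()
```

list.sort() returns None (mutates in place)

NoneType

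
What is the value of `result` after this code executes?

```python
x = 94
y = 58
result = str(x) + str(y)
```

x = 94; y = 58; result = '9458'

'9458'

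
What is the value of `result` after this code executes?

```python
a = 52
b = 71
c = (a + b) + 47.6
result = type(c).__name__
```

a is int; b is int; c is float; result = 'float'

'float'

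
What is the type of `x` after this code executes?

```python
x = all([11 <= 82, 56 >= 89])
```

all() returns bool

bool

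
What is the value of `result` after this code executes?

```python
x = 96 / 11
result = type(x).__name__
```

x is float; result = 'float'

'float'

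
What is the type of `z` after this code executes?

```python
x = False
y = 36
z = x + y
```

bool + int = int (bool is subclass of int)

int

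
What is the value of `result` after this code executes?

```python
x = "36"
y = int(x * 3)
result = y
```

x = '36'; y = 363636; result = 363636

363636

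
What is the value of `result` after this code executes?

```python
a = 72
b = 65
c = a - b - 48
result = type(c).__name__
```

a is int; b is int; c is int; result = 'int'

'int'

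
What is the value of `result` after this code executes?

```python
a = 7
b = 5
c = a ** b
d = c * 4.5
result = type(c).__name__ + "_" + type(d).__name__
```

a is int; b is int; c is int; d is float; result = 'int_float'

'int_float'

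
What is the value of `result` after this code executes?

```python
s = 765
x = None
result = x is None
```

s = 765; x = None; result = True

True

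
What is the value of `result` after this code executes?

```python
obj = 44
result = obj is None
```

obj = 44; result = False

False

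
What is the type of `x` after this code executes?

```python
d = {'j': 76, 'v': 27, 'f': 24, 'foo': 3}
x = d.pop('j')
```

dict.pop() returns the value

int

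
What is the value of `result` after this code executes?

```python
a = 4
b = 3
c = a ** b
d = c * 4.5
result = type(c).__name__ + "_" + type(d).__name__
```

a is int; b is int; c is int; d is float; result = 'int_float'

'int_float'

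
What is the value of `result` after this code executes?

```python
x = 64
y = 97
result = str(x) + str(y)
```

x = 64; y = 97; result = '6497'

'6497'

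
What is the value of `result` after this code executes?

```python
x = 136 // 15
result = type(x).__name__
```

x is int; result = 'int'

'int'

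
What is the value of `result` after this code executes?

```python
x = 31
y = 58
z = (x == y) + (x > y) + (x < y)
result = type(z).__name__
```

x is int; y is int; z is int; result = 'int'

'int'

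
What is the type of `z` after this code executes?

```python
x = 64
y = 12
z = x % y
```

int % int = int

int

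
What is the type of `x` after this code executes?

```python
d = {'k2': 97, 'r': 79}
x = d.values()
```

.values() returns dict_values view

dict_values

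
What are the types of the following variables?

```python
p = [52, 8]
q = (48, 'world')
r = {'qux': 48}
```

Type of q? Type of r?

q is assigned a tuple (parenthesized, comma-separated values); r is assigned a dict literal ({key: value})

tuple, dict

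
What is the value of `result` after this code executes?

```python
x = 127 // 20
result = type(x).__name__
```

x is int; result = 'int'

'int'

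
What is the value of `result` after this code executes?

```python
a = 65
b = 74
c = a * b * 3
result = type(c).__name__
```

a is int; b is int; c is int; result = 'int'

'int'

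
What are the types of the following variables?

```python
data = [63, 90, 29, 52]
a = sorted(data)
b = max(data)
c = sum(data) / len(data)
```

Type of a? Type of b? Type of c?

sorted() returns list; max of ints returns int; int / int = float

list, int, float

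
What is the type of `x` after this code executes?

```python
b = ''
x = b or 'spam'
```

'or' returns first truthy value (str)

str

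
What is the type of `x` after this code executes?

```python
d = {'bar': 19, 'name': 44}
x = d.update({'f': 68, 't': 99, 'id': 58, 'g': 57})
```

dict.update() returns None

NoneType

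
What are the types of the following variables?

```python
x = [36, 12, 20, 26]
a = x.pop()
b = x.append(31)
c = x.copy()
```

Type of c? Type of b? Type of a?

copy() returns list; append() returns None; pop() returns element

list, NoneType, int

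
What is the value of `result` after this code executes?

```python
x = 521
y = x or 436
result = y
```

x = 521; y = 521; result = 521

521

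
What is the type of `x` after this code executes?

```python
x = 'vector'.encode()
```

str.encode() returns bytes

bytes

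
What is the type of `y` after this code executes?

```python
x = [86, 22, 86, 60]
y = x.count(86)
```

list.count() returns int

int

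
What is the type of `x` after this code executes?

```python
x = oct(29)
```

oct() returns str representation

str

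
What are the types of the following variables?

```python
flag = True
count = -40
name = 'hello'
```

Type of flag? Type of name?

flag is assigned the constant True, which has type bool; name is assigned a quoted string literal, so it is a str

bool, str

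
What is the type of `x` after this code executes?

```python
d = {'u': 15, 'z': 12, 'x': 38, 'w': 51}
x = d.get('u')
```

dict.get() returns value type when found

int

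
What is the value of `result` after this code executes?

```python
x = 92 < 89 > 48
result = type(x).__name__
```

x is bool; result = 'bool'

'bool'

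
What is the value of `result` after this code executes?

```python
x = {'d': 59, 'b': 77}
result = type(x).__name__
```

x is dict; result = 'dict'

'dict'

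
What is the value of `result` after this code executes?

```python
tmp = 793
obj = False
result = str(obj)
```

tmp = 793; obj = False; result = 'False'

'False'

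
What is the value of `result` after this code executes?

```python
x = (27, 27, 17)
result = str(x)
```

x = (27, 27, 17); result = '(27, 27, 17)'

'(27, 27, 17)'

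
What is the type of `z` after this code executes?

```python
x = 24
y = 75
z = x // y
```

int // int = int

int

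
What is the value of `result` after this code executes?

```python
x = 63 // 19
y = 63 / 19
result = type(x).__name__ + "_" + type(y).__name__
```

x is int; y is float; result = 'int_float'

'int_float'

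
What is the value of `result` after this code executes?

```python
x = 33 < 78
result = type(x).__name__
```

x is bool; result = 'bool'

'bool'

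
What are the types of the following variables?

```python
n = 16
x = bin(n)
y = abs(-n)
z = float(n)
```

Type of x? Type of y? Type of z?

bin() returns str; abs() of int returns int; float() returns float

str, int, float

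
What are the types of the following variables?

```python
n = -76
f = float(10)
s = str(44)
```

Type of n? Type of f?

n is assigned a bare integer (no decimal point), so it is an int; f is assigned the result of calling float(), which returns a float

int, float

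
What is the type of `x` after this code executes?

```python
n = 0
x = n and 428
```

'and' returns first falsy value (0 is int)

int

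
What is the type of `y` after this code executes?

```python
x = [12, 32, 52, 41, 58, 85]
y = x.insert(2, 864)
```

list.insert() returns None

NoneType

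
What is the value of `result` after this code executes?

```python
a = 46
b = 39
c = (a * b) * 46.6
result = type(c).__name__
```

a is int; b is int; c is float; result = 'float'

'float'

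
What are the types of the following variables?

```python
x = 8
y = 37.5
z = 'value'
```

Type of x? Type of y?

x is assigned a bare integer (no decimal point), so it is an int; y is assigned a number with a decimal point, so it is a float

int, float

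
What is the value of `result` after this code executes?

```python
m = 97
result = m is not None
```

m = 97; result = True

True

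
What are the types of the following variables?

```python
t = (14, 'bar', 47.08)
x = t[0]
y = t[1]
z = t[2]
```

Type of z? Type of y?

tuple[2] is float; tuple[1] is str

float, str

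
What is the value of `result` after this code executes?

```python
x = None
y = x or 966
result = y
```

x = None; y = 966; result = 966

966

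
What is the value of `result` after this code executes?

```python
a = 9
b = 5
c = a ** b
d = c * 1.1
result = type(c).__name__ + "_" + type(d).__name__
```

a is int; b is int; c is int; d is float; result = 'int_float'

'int_float'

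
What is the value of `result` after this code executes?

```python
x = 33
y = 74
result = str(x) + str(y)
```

x = 33; y = 74; result = '3374'

'3374'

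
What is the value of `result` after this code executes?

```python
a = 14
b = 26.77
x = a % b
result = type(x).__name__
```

a is int; b is float; x is float; result = 'float'

'float'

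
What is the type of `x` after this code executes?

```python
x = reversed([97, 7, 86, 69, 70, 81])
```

reversed() on a list returns list_reverseiterator

list_reverseiterator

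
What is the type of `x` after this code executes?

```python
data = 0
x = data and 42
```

'and' returns first falsy value (0 is int)

int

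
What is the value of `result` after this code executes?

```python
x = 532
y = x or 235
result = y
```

x = 532; y = 532; result = 532

532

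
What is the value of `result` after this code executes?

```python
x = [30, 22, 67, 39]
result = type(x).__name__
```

x is list; result = 'list'

'list'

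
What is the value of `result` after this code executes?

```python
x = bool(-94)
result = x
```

x = True; result = True

True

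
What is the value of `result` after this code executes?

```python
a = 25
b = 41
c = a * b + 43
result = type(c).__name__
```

a is int; b is int; c is int; result = 'int'

'int'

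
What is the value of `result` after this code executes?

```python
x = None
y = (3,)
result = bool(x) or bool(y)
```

x = None; y = (3,); result = True

True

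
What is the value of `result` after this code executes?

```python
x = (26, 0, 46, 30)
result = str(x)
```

x = (26, 0, 46, 30); result = '(26, 0, 46, 30)'

'(26, 0, 46, 30)'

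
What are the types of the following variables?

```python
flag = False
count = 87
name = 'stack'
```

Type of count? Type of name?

count is assigned a bare integer (no decimal point), so it is an int; name is assigned a quoted string literal, so it is a str

int, str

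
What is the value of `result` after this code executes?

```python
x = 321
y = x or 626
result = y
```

x = 321; y = 321; result = 321

321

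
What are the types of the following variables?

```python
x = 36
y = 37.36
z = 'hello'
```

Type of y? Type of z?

y is assigned a number with a decimal point, so it is a float; z is assigned a quoted string literal, so it is a str

float, str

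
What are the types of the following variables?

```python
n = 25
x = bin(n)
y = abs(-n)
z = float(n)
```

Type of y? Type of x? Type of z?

abs() of int returns int; bin() returns str; float() returns float

int, str, float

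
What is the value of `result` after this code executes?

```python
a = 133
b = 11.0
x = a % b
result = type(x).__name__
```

a is int; b is float; x is float; result = 'float'

'float'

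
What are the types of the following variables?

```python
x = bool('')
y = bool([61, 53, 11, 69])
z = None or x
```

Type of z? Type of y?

None or bool returns the bool; bool() returns bool

bool, bool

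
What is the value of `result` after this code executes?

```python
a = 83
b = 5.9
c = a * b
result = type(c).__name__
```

a is int; b is float; c is float; result = 'float'

'float'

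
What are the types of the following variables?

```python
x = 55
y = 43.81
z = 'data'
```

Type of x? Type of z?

x is assigned a bare integer (no decimal point), so it is an int; z is assigned a quoted string literal, so it is a str

int, str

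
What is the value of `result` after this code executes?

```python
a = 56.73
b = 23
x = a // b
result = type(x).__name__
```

a is float; b is int; x is float; result = 'float'

'float'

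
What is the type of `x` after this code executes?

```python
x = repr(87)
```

repr() returns str

str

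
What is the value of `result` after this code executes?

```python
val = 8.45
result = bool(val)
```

val = 8.45; result = True

True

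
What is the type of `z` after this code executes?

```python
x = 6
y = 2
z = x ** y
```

positive int ** positive int = int

int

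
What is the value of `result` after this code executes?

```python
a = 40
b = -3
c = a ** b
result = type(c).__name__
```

a is int; b is int; c is float; result = 'float'

'float'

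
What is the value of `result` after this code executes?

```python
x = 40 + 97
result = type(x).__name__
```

x is int; result = 'int'

'int'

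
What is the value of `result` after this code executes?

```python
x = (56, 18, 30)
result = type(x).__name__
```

x is tuple; result = 'tuple'

'tuple'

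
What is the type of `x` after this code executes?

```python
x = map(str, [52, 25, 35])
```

map() returns a map object

map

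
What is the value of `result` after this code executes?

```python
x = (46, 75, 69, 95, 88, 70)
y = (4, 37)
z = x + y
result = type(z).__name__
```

x is tuple; y is tuple; z is tuple; result = 'tuple'

'tuple'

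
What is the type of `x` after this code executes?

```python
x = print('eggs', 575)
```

print() returns None

NoneType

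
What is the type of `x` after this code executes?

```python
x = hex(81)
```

hex() returns str representation

str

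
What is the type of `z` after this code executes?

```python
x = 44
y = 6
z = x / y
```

int / int = float

float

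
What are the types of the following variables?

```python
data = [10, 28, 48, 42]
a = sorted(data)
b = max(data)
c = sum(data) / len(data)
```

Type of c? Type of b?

int / int = float; max of ints returns int

float, int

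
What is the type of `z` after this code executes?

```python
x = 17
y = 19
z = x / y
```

int / int = float

float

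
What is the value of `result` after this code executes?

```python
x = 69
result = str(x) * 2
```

x = 69; result = '6969'

'6969'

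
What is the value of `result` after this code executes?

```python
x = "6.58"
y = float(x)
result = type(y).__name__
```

x is str; y is float; result = 'float'

'float'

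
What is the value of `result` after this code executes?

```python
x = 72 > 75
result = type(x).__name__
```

x is bool; result = 'bool'

'bool'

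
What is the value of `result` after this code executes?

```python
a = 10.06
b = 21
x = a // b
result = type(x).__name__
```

a is float; b is int; x is float; result = 'float'

'float'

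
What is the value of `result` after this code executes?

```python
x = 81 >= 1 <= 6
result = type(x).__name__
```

x is bool; result = 'bool'

'bool'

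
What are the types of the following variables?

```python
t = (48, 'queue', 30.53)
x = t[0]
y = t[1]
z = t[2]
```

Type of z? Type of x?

tuple[2] is float; tuple[0] is int

float, int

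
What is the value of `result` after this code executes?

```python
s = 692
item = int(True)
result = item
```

s = 692; item = 1; result = 1

1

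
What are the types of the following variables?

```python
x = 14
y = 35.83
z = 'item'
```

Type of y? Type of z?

y is assigned a number with a decimal point, so it is a float; z is assigned a quoted string literal, so it is a str

float, str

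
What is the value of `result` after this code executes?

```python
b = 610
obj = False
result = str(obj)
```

b = 610; obj = False; result = 'False'

'False'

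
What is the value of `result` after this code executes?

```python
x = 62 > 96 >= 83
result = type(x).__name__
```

x is bool; result = 'bool'

'bool'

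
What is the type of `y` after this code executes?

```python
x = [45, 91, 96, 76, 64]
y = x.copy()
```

list.copy() returns list

list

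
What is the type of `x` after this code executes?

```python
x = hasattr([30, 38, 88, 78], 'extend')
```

hasattr() returns bool

bool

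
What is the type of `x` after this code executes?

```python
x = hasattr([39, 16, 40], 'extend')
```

hasattr() returns bool

bool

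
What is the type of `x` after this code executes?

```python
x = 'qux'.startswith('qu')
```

str.startswith() returns bool

bool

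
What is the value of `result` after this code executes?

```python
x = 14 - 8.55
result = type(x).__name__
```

x is float; result = 'float'

'float'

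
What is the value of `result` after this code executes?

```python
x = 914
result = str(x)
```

x = 914; result = '914'

'914'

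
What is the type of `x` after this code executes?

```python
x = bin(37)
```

bin() returns str representation

str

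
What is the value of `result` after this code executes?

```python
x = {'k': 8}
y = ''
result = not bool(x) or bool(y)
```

x = {'k': 8}; y = ''; result = False

False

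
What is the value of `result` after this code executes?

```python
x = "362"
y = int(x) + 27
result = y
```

x = '362'; y = 389; result = 389

389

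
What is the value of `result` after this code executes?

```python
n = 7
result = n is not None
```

n = 7; result = True

True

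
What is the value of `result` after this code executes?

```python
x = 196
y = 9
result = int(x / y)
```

x = 196; y = 9; result = 21

21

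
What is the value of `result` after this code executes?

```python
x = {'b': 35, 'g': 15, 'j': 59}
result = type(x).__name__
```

x is dict; result = 'dict'

'dict'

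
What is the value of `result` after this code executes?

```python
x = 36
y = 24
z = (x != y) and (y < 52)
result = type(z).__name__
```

x is int; y is int; z is bool; result = 'bool'

'bool'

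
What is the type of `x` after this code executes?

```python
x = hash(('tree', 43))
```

hash() returns int

int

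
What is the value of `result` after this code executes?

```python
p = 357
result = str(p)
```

p = 357; result = '357'

'357'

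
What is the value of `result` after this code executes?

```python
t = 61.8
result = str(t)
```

t = 61.8; result = '61.8'

'61.8'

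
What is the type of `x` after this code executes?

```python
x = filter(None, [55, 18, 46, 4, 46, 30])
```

filter() returns a filter object

filter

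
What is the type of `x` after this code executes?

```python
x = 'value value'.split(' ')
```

str.split() returns list

list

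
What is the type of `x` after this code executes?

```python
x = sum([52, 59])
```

sum() of ints returns int

int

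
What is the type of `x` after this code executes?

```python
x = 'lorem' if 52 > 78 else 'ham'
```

Both branches of conditional are str

str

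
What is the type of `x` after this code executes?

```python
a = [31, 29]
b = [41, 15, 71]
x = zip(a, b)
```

zip() returns a zip object

zip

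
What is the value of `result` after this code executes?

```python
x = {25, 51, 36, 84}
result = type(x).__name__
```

x is set; result = 'set'

'set'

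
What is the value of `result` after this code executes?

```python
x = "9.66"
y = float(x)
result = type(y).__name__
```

x is str; y is float; result = 'float'

'float'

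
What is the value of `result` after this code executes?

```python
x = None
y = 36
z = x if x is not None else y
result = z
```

x = None; y = 36; z = 36; result = 36

36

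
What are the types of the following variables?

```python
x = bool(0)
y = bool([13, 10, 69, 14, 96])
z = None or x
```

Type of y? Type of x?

bool() returns bool; bool() returns bool

bool, bool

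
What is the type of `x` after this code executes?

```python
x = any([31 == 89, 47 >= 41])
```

any() returns bool

bool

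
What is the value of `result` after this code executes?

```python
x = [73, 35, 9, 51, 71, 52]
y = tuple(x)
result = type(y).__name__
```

x is list; y is tuple; result = 'tuple'

'tuple'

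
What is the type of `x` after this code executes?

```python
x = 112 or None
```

'or' returns first truthy value

int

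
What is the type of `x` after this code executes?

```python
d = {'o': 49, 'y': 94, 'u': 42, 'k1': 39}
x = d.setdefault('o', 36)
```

dict.setdefault() returns the (existing or default) value

int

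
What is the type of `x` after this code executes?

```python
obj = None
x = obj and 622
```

'and' returns first falsy value (None)

NoneType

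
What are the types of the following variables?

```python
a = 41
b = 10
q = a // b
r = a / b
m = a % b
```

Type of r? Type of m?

/ returns float; % of ints returns int

float, int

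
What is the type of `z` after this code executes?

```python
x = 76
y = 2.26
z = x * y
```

int * float = float

float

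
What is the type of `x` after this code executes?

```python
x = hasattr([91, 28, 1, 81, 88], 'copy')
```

hasattr() returns bool

bool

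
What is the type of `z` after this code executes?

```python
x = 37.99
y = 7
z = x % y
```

float % int = float

float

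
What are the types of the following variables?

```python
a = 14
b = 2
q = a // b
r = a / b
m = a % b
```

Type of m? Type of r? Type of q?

% of ints returns int; / returns float; // returns int

int, float, int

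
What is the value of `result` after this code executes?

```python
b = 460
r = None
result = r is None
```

b = 460; r = None; result = True

True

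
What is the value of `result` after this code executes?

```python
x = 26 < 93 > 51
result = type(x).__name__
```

x is bool; result = 'bool'

'bool'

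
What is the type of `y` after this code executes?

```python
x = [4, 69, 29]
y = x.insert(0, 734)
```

list.insert() returns None

NoneType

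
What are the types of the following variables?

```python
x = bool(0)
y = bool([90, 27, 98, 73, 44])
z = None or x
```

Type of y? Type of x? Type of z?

bool() returns bool; bool() returns bool; None or bool returns the bool

bool, bool, bool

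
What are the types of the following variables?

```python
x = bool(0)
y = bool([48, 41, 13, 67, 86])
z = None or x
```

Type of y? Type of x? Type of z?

bool() returns bool; bool() returns bool; None or bool returns the bool

bool, bool, bool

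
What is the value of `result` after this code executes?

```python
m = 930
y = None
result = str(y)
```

m = 930; y = None; result = 'None'

'None'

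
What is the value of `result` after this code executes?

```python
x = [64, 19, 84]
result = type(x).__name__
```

x is list; result = 'list'

'list'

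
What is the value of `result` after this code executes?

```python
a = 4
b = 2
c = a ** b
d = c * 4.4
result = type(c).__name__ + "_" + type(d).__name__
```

a is int; b is int; c is int; d is float; result = 'int_float'

'int_float'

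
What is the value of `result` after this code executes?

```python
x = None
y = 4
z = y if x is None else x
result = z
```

x = None; y = 4; z = 4; result = 4

4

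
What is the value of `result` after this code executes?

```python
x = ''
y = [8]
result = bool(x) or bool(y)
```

x = ''; y = [8]; result = True

True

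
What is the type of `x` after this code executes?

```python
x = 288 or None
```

'or' returns first truthy value

int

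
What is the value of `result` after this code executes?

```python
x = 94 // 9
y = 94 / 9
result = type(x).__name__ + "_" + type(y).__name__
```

x is int; y is float; result = 'int_float'

'int_float'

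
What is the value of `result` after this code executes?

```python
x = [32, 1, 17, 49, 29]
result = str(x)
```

x = [32, 1, 17, 49, 29]; result = '[32, 1, 17, 49, 29]'

'[32, 1, 17, 49, 29]'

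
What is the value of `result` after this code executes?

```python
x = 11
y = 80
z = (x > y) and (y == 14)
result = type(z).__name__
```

x is int; y is int; z is bool; result = 'bool'

'bool'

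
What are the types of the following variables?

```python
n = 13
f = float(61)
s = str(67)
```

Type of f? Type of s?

f is assigned the result of calling float(), which returns a float; s is assigned the result of calling str(), which returns a str

float, str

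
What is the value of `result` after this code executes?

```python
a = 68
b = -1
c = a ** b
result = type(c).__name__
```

a is int; b is int; c is float; result = 'float'

'float'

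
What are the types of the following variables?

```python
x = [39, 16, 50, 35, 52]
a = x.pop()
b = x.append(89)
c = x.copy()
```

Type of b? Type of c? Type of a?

append() returns None; copy() returns list; pop() returns element

NoneType, list, int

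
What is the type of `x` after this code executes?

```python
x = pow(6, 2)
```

pow(int, int) returns int

int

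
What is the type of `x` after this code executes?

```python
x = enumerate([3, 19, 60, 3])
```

enumerate() returns an enumerate object

enumerate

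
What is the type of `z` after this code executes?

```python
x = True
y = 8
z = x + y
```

bool + int = int (bool is subclass of int)

int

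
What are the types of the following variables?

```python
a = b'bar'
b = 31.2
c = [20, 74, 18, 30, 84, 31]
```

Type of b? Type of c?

b is assigned a number with a decimal point, so it is a float; c is assigned a list literal (square brackets)

float, list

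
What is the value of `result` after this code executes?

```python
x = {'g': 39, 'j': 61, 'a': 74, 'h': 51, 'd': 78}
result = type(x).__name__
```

x is dict; result = 'dict'

'dict'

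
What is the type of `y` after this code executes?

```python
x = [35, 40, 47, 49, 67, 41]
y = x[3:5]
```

Slicing a list returns a list

list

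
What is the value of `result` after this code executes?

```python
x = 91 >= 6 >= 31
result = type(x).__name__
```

x is bool; result = 'bool'

'bool'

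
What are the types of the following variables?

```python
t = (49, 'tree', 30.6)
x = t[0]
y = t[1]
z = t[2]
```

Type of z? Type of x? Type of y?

tuple[2] is float; tuple[0] is int; tuple[1] is str

float, int, str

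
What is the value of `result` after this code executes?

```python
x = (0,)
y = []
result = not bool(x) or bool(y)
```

x = (0,); y = []; result = False

False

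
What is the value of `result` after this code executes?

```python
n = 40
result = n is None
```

n = 40; result = False

False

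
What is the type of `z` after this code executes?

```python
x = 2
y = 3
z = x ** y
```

positive int ** positive int = int

int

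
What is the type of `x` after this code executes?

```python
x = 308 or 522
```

'or' returns first truthy value (int)

int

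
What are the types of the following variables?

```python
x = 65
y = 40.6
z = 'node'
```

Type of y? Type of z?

y is assigned a number with a decimal point, so it is a float; z is assigned a quoted string literal, so it is a str

float, str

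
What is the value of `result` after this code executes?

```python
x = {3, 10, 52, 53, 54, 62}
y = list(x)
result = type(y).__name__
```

x is set; y is list; result = 'list'

'list'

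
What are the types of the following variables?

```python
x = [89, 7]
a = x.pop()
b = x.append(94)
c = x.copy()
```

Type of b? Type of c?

append() returns None; copy() returns list

NoneType, list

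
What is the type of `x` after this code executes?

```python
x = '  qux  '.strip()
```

str.strip() returns str

str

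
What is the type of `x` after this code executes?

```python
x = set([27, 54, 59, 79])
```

set() constructor returns set

set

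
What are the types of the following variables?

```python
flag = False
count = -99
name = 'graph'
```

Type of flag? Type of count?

flag is assigned the constant False, which has type bool; count is assigned a bare integer (no decimal point), so it is an int

bool, int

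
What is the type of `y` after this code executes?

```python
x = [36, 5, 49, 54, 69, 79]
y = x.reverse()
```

list.reverse() returns None

NoneType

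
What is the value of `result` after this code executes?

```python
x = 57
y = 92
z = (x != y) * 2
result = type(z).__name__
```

x is int; y is int; z is int; result = 'int'

'int'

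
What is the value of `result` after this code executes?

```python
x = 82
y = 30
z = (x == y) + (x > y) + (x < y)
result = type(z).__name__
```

x is int; y is int; z is int; result = 'int'

'int'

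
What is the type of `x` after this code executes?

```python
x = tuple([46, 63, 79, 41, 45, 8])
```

tuple() constructor returns tuple

tuple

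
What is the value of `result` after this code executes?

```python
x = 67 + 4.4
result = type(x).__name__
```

x is float; result = 'float'

'float'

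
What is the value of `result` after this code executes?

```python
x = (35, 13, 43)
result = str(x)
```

x = (35, 13, 43); result = '(35, 13, 43)'

'(35, 13, 43)'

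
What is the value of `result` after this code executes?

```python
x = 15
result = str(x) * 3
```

x = 15; result = '151515'

'151515'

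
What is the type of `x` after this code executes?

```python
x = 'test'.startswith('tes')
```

str.startswith() returns bool

bool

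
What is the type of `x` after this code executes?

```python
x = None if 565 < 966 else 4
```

565 < 966 is True, so the if branch is taken

NoneType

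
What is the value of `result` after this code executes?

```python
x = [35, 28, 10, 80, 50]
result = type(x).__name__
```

x is list; result = 'list'

'list'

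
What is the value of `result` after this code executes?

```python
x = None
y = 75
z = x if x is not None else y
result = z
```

x = None; y = 75; z = 75; result = 75

75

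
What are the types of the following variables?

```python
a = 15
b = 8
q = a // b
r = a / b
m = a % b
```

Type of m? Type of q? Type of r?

% of ints returns int; // returns int; / returns float

int, int, float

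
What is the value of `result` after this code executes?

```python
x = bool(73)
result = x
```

x = True; result = True

True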